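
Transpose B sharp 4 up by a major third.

Counting three letter names up from B lands on D.
Moving 4 semitones up from B#4 (the size of a major third) reaches D##5.

D double-sharp 5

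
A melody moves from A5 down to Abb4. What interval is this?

Descending from A5 to Abb4 is the same interval as ascending Abb4 to A5.
A to A is the same letter name, plus an octave: an octave.
Abb4 to A5 spans 14 semitones — two semitones wider than the perfect octave (12) — giving a doubly augmented octave.

AA8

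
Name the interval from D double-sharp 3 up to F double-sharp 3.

m3

D to F spans three letter names (D-E-F), so the interval is some kind of third.
At 3 semitones, D##3→F##3 falls one short of a major third: minor.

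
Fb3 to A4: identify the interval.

augmented tenth

F to A spans three letter names (F-G-A), plus an octave — that makes it a tenth of some quality.
A major tenth would be 16 semitones; Fb3 to A4 is 17, one semitone wider, so the interval is augmented.
(Equivalently, a compound augmented third: an augmented third plus an octave.)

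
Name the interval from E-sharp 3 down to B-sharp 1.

perfect eleventh

Descending from E#3 to B#1 is the same interval as ascending B#1 to E#3.
B to E spans four letter names (B-C-D-E), plus an octave: an eleventh.
Counting semitones, B#1→E#3 is 17, which is the perfect eleventh.
(Equivalently, a compound perfect fourth: a perfect fourth plus an octave.)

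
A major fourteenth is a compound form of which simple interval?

Subtracting seven from the interval number removes an octave: 14 − 7 = 7.
That makes a major fourteenth a compound major seventh — an octave plus a major seventh.

major 7th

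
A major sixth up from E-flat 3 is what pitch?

C 4

Six letter names up from E: C.
A major sixth is 9 semitones; 9 semitones up from Eb3 gives C4.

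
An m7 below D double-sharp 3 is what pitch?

The seventh takes the letter from D down to E.
Moving 10 semitones down from D##3 (the size of a minor seventh) reaches E##2.

E double-sharp 2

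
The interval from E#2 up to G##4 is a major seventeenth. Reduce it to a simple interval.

M3

Each octave removed subtracts seven from the number: 17 − 14 = 3.
Quality carries through unchanged, so the simple form is a major third.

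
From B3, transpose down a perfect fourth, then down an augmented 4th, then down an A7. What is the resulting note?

B3 down a perfect fourth → F#3 (5 semitones).
An augmented fourth down from F#3 is C3.
An augmented seventh down from C3 is Dbb2.

Dbb2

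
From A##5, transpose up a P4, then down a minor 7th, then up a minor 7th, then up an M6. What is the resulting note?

B##6

Up a perfect fourth from A##5: D##6 (5 semitones up).
D##6 down a minor seventh → E##5 (10 semitones).
A minor seventh up from E##5 is D##6.
D##6 up a major sixth → B##6 (9 semitones).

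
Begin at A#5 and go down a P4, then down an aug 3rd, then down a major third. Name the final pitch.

A perfect fourth down from A#5 is E#5.
Down an augmented third from E#5: C5 (5 semitones down).
Down a major third from C5: Ab4 (4 semitones down).

Ab4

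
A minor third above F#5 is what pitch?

A5

Three letter names up from F: A.
A minor third is 3 semitones; 3 semitones up from F#5 gives A5.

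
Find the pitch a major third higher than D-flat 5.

Counting three letter names up from D lands on F.
A major third is 4 semitones; 4 semitones up from Db5 gives F5.

F 5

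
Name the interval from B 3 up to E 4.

perfect fourth

B to E spans four letter names (B-C-D-E), so the interval is some kind of fourth.
The perfect fourth spans 5 semitones, and B3 to E4 is exactly 5 semitones — so this is a perfect fourth.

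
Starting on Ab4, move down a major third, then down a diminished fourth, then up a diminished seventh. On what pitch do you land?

Bbb4

Ab4 down a major third → Fb4 (4 semitones).
A diminished fourth down from Fb4 is C4.
C4 up a diminished seventh → Bbb4 (9 semitones).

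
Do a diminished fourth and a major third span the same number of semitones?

Yes

Both span 4 semitones: a diminished fourth and a major third are the same chromatic distance.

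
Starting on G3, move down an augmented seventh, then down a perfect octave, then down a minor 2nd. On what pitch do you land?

An augmented seventh down from G3 is Abb2.
A perfect octave down from Abb2 is Abb1.
Abb1 down a minor second → Gb1 (1 semitone).

Gb1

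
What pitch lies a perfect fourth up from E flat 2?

A flat 2

Four letter names up from E: A.
Moving 5 semitones up from Eb2 (the size of a perfect fourth) reaches Ab2.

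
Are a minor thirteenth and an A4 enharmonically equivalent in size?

No

A minor thirteenth spans 20 semitones; an augmented fourth spans 6 semitones. They differ by 14.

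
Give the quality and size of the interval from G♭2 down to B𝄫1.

Descending from Gb2 to Bbb1 is the same interval as ascending Bbb1 to Gb2.
B to G spans six letter names (B-C-D-E-F-G) — that makes it a sixth of some quality.
Bbb1 to Gb2 is 9 semitones, matching the major sixth exactly, so the quality is major.

major 6th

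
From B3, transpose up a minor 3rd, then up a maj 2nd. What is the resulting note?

A minor third up from B3 is D4.
Up a major second from D4: E4 (2 semitones up).

E4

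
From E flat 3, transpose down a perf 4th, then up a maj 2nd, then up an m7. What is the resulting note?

B flat 3

A perfect fourth down from Eb3 is Bb2.
A major second up from Bb2 is C3.
C3 up a minor seventh → Bb3 (10 semitones).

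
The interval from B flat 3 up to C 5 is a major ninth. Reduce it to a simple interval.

Each octave removed subtracts seven from the number: 9 − 7 = 2.
That makes a major ninth a compound major second — an octave plus a major second.

major second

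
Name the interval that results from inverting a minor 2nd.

major 7th

Inverted interval numbers add to nine, so a second pairs with a seventh (2 + 7 = 9).
Quality inverts too: minor becomes major. That makes the inversion a major seventh.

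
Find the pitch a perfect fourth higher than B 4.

E 5

The fourth takes the letter from B up to E.
Moving 5 semitones up from B4 (the size of a perfect fourth) reaches E5.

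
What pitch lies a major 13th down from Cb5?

The thirteenth's letter: C down six letter names plus an octave → E.
A major thirteenth spans 21 semitones, so from Cb5 the target pitch is Ebb3.

Ebb3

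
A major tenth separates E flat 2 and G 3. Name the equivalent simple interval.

Each octave removed subtracts seven from the number: 10 − 7 = 3.
So a major tenth is an octave plus a major third. The quality is unchanged.

major 3rd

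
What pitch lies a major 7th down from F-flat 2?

G-double-flat 1

Seven letter names down from F: G.
A major seventh is 11 semitones; 11 semitones down from Fb2 gives Gbb1.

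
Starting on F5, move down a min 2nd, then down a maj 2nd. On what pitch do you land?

A minor second down from F5 is E5.
Down a major second from E5: D5 (2 semitones down).

D5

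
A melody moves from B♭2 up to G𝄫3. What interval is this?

B to G spans six letter names (B-C-D-E-F-G): a sixth.
A major sixth would be 9 semitones; Bb2 to Gbb3 is 7, two semitones narrower, so the interval is diminished.

d6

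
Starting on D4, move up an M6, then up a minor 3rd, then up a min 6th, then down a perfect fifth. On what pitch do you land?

D4 up a major sixth → B4 (9 semitones).
B4 up a minor third → D5 (3 semitones).
D5 up a minor sixth → Bb5 (8 semitones).
A perfect fifth down from Bb5 is Eb5.

Eb5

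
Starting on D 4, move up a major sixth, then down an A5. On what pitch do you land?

E flat 4

D4 up a major sixth → B4 (9 semitones).
An augmented fifth down from B4 is Eb4.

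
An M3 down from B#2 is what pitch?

G#2

Three letter names down from B: G.
Moving 4 semitones down from B#2 (the size of a major third) reaches G#2.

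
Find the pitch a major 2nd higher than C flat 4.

D flat 4

Two letter names up from C: D.
A major second is 2 semitones; 2 semitones up from Cb4 gives Db4.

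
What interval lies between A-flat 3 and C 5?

major tenth

A to C spans three letter names (A-B-C), plus an octave — that makes it a tenth of some quality.
Ab3 to C5 is 16 semitones, matching the major tenth exactly, so the quality is major.
(Equivalently, a compound major third: a major third plus an octave.)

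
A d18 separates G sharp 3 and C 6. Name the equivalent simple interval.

d4

Take out 2 octaves (14 from the number): 18 − 14 = 4.
Quality carries through unchanged, so the simple form is a diminished fourth.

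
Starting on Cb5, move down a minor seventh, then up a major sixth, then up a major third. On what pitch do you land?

Cb5 down a minor seventh → Db4 (10 semitones).
Db4 up a major sixth → Bb4 (9 semitones).
A major third up from Bb4 is D5.

D5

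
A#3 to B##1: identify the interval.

Descending from A#3 to B##1 is the same interval as ascending B##1 to A#3.
B to A spans seven letter names (B-C-D-E-F-G-A), plus an octave: a fourteenth.
A major fourteenth would be 23 semitones; B##1 to A#3 is 21, two semitones narrower, so the interval is diminished.
(Equivalently, a compound diminished seventh: a diminished seventh plus an octave.)

diminished fourteenth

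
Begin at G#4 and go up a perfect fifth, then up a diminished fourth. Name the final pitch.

G5

A perfect fifth up from G#4 is D#5.
A diminished fourth up from D#5 is G5.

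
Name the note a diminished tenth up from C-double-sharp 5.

E 6

Three letters up from C (plus an octave) reaches E.
A diminished tenth is 14 semitones; 14 semitones up from C##5 gives E6.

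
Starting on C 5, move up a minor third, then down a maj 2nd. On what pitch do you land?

Up a minor third from C5: Eb5 (3 semitones up).
Eb5 down a major second → Db5 (2 semitones).

D flat 5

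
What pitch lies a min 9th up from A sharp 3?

Two letters up from A (plus an octave) reaches B.
A minor ninth is 13 semitones; 13 semitones up from A#3 gives B4.

B 4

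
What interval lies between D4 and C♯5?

D to C spans seven letter names (D-E-F-G-A-B-C), so the interval is some kind of seventh.
D4 to C#5 is 11 semitones, matching the major seventh exactly, so the quality is major.

major seventh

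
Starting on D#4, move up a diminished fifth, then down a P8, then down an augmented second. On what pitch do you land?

Gb3

A diminished fifth up from D#4 is A4.
A4 down a perfect octave → A3 (12 semitones).
An augmented second down from A3 is Gb3.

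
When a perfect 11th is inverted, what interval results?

P5

First reduce the compound perfect eleventh to its simple form, a perfect fourth.
Inverted interval numbers add to nine, so a fourth pairs with a fifth (4 + 5 = 9).
And perfect stays perfect under inversion, so we get a perfect fifth.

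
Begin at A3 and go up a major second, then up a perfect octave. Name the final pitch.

Up a major second from A3: B3 (2 semitones up).
Up a perfect octave from B3: B4 (12 semitones up).

B4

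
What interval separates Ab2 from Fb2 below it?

Descending from Ab2 to Fb2 is the same interval as ascending Fb2 to Ab2.
F to A spans three letter names (F-G-A), so the interval is some kind of third.
Counting semitones, Fb2→Ab2 is 4, which is the major third.

M3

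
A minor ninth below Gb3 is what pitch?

F2

Two letters down from G (plus an octave) reaches F.
A minor ninth is 13 semitones; 13 semitones down from Gb3 gives F2.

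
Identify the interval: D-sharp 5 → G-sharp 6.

P11

D to G spans four letter names (D-E-F-G), plus an octave: an eleventh.
D#5 to G#6 is 17 semitones, matching the perfect eleventh exactly, so the quality is perfect.
(Equivalently, a compound perfect fourth: a perfect fourth plus an octave.)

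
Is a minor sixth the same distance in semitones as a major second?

A minor sixth spans 8 semitones; a major second spans 2 semitones. They differ by 6.

No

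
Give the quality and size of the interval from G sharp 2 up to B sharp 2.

G to B spans three letter names (G-A-B): a third.
The major third spans 4 semitones, and G#2 to B#2 is exactly 4 semitones — so this is a major third.

M3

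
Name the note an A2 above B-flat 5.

The second takes the letter from B up to C.
An augmented second spans 3 semitones, so from Bb5 the target pitch is C#6.

C-sharp 6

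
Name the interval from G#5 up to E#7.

major 13th

G to E spans six letter names (G-A-B-C-D-E), plus an octave: a thirteenth.
The major thirteenth spans 21 semitones, and G#5 to E#7 is exactly 21 semitones — so this is a major thirteenth.
(Equivalently, a compound major sixth: a major sixth plus an octave.)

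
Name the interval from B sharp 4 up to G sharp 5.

minor sixth

B to G spans six letter names (B-C-D-E-F-G), so the interval is some kind of sixth.
At 8 semitones, B#4→G#5 falls one short of a major sixth: minor.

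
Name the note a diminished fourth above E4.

Ab4

Four letter names up from E: A.
Moving 4 semitones up from E4 (the size of a diminished fourth) reaches Ab4.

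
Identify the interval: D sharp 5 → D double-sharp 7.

augmented 15th

D to D is the same letter name, plus 2 octaves, so the interval is some kind of fifteenth.
A perfect fifteenth would be 24 semitones; D#5 to D##7 is 25, one semitone wider, so the interval is augmented.
(Equivalently, a compound augmented octave: an augmented octave plus an octave.)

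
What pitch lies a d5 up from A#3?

Five letter names up from A: E.
A diminished fifth spans 6 semitones, so from A#3 the target pitch is E4.

E4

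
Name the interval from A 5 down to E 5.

perfect fourth

Descending from A5 to E5 is the same interval as ascending E5 to A5.
E to A spans four letter names (E-F-G-A), so the interval is some kind of fourth.
E5 to A5 is 5 semitones, matching the perfect fourth exactly, so the quality is perfect.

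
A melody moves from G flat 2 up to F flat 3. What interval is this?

minor seventh

G to F spans seven letter names (G-A-B-C-D-E-F) — that makes it a seventh of some quality.
At 10 semitones, Gb2→Fb3 falls one short of a major seventh: minor.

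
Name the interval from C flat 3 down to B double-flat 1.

Descending from Cb3 to Bbb1 is the same interval as ascending Bbb1 to Cb3.
B to C spans two letter names (B-C), plus an octave — that makes it a ninth of some quality.
The major ninth spans 14 semitones, and Bbb1 to Cb3 is exactly 14 semitones — so this is a major ninth.
(Equivalently, a compound major second: a major second plus an octave.)

major ninth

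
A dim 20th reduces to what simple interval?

Subtracting seven from the interval number removes an octave: 20 − 14 = 6.
That makes a diminished twentieth a compound diminished sixth — 2 octaves plus a diminished sixth.

diminished 6th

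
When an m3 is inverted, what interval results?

Interval numbers invert to sum to nine: 3 + 6 = 9, so a third inverts to a sixth.
And minor becomes major under inversion, so we get a major sixth.

M6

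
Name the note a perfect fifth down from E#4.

The fifth takes the letter from E down to A.
A perfect fifth spans 7 semitones, so from E#4 the target pitch is A#3.

A#3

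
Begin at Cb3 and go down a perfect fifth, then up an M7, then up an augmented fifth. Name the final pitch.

A perfect fifth down from Cb3 is Fb2.
Up a major seventh from Fb2: Eb3 (11 semitones up).
Up an augmented fifth from Eb3: B3 (8 semitones up).

B3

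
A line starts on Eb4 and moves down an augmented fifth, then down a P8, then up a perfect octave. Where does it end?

Abb3

An augmented fifth down from Eb4 is Abb3.
Abb3 down a perfect octave → Abb2 (12 semitones).
A perfect octave up from Abb2 is Abb3.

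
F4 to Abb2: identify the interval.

Descending from F4 to Abb2 is the same interval as ascending Abb2 to F4.
A to F spans six letter names (A-B-C-D-E-F), plus an octave, so the interval is some kind of thirteenth.
A major thirteenth would be 21 semitones; Abb2 to F4 is 22, one semitone wider, so the interval is augmented.
(Equivalently, a compound augmented sixth: an augmented sixth plus an octave.)

augmented thirteenth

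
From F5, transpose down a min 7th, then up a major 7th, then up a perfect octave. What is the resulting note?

F#6

Down a minor seventh from F5: G4 (10 semitones down).
Up a major seventh from G4: F#5 (11 semitones up).
A perfect octave up from F#5 is F#6.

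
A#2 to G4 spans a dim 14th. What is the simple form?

Each octave removed subtracts seven from the number: 14 − 7 = 7.
Quality carries through unchanged, so the simple form is a diminished seventh.

diminished 7th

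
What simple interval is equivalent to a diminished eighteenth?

diminished 4th

Take out 2 octaves (14 from the number): 18 − 14 = 4.
That makes a diminished eighteenth a compound diminished fourth — 2 octaves plus a diminished fourth.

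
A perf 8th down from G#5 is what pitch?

The letter stays G (same as the start), shifted an octave down.
A perfect octave spans 12 semitones, so from G#5 the target pitch is G#4.

G#4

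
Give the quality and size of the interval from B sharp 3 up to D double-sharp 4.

major third

B to D spans three letter names (B-C-D): a third.
The major third spans 4 semitones, and B#3 to D##4 is exactly 4 semitones — so this is a major third.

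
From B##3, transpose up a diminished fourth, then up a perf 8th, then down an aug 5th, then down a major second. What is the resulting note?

B##3 up a diminished fourth → E#4 (4 semitones).
E#4 up a perfect octave → E#5 (12 semitones).
Down an augmented fifth from E#5: A4 (8 semitones down).
A major second down from A4 is G4.

G4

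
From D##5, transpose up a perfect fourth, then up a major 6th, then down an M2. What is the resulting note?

Up a perfect fourth from D##5: G##5 (5 semitones up).
Up a major sixth from G##5: E##6 (9 semitones up).
E##6 down a major second → D##6 (2 semitones).

D##6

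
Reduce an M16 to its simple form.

Each octave removed subtracts seven from the number: 16 − 14 = 2.
So a major sixteenth is 2 octaves plus a major second. The quality is unchanged.

major second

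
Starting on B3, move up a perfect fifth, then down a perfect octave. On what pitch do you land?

Up a perfect fifth from B3: F#4 (7 semitones up).
A perfect octave down from F#4 is F#3.

F#3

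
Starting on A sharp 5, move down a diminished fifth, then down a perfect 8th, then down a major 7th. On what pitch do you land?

Down a diminished fifth from A#5: D##5 (6 semitones down).
A perfect octave down from D##5 is D##4.
Down a major seventh from D##4: E#3 (11 semitones down).

E sharp 3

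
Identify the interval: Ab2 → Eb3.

P5

A to E spans five letter names (A-B-C-D-E) — that makes it a fifth of some quality.
Counting semitones, Ab2→Eb3 is 7, which is the perfect fifth.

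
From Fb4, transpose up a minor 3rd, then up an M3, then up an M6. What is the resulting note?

Up a minor third from Fb4: Abb4 (3 semitones up).
Up a major third from Abb4: Cb5 (4 semitones up).
Up a major sixth from Cb5: Ab5 (9 semitones up).

Ab5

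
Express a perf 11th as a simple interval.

perfect 4th

Subtracting seven from the interval number removes an octave: 11 − 7 = 4.
Quality carries through unchanged, so the simple form is a perfect fourth.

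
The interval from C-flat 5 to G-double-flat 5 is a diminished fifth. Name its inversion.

augmented fourth

Inverted interval numbers add to nine, so a fifth pairs with a fourth (5 + 4 = 9).
And diminished becomes augmented under inversion, so we get an augmented fourth.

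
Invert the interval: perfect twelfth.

P4

First reduce the compound perfect twelfth to its simple form, a perfect fifth.
Interval numbers invert to sum to nine: 5 + 4 = 9, so a fifth inverts to a fourth.
The quality also flips — perfect stays perfect — giving a perfect fourth.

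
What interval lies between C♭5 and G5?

augmented 5th

C to G spans five letter names (C-D-E-F-G): a fifth.
A perfect fifth would be 7 semitones; Cb5 to G5 is 8, one semitone wider, so the interval is augmented.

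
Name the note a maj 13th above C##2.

Six letters up from C (plus an octave) reaches A.
Moving 21 semitones up from C##2 (the size of a major thirteenth) reaches A##3.

A##3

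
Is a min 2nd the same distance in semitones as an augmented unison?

A minor second spans 1 semitone, and an augmented unison also spans 1 semitone — they're enharmonic.

Yes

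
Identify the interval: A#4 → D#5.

A to D spans four letter names (A-B-C-D) — that makes it a fourth of some quality.
A#4 to D#5 is 5 semitones, matching the perfect fourth exactly, so the quality is perfect.

perfect fourth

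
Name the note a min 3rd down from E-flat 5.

Three letter names down from E: C.
A minor third spans 3 semitones, so from Eb5 the target pitch is C5.

C 5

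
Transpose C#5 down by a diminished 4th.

Four letter names down from C: G.
A diminished fourth spans 4 semitones, so from C#5 the target pitch is G##4.

G##4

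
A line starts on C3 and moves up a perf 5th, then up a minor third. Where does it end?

A perfect fifth up from C3 is G3.
A minor third up from G3 is Bb3.

Bb3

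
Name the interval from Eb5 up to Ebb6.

d8

E to E is the same letter name, plus an octave, so the interval is some kind of octave.
A perfect octave would be 12 semitones; Eb5 to Ebb6 is 11, one semitone narrower, so the interval is diminished.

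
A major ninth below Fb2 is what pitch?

The ninth's letter: F down two letter names plus an octave → E.
Moving 14 semitones down from Fb2 (the size of a major ninth) reaches Ebb1.

Ebb1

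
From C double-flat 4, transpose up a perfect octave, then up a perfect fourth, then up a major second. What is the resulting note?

G double-flat 5

A perfect octave up from Cbb4 is Cbb5.
Cbb5 up a perfect fourth → Fbb5 (5 semitones).
Up a major second from Fbb5: Gbb5 (2 semitones up).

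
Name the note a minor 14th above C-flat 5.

Counting seven letter names plus an octave up from C lands on B.
Moving 22 semitones up from Cb5 (the size of a minor fourteenth) reaches Bbb6.

B-double-flat 6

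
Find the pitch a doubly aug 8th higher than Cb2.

An octave keeps the letter name C, an octave up from C.
A doubly augmented octave is 14 semitones; 14 semitones up from Cb2 gives C#3.

C#3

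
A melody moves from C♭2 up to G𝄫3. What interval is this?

diminished twelfth

C to G spans five letter names (C-D-E-F-G), plus an octave — that makes it a twelfth of some quality.
A perfect twelfth would be 19 semitones; Cb2 to Gbb3 is 18, one semitone narrower, so the interval is diminished.
(Equivalently, a compound diminished fifth: a diminished fifth plus an octave.)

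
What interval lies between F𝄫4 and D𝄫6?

F to D spans six letter names (F-G-A-B-C-D), plus an octave — that makes it a thirteenth of some quality.
Fbb4 to Dbb6 is 21 semitones, matching the major thirteenth exactly, so the quality is major.
(Equivalently, a compound major sixth: a major sixth plus an octave.)

major thirteenth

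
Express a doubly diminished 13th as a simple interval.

doubly diminished 6th

Take out an octave (7 from the number): 13 − 7 = 6.
Quality carries through unchanged, so the simple form is a doubly diminished sixth.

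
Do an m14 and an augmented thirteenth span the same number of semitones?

Yes

Both span 22 semitones: a minor fourteenth and an augmented thirteenth are the same chromatic distance.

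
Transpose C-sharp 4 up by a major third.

E-sharp 4

The third takes the letter from C up to E.
Moving 4 semitones up from C#4 (the size of a major third) reaches E#4.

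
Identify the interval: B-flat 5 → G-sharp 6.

B to G spans six letter names (B-C-D-E-F-G), so the interval is some kind of sixth.
The major sixth is 9 semitones; here we have 10, one semitone wider: augmented.

augmented sixth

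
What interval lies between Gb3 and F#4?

augmented 7th

G to F spans seven letter names (G-A-B-C-D-E-F): a seventh.
Gb3 to F#4 spans 12 semitones — one semitone wider than the major seventh (11) — giving an augmented seventh.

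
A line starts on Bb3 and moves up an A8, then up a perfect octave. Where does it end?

B5

Up an augmented octave from Bb3: B4 (13 semitones up).
B4 up a perfect octave → B5 (12 semitones).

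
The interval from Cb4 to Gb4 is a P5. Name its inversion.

perfect 4th

Interval numbers invert to sum to nine: 5 + 4 = 9, so a fifth inverts to a fourth.
And perfect stays perfect under inversion, so we get a perfect fourth.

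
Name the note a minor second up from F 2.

The second takes the letter from F up to G.
A minor second is 1 semitone; 1 semitone up from F2 gives Gb2.

G-flat 2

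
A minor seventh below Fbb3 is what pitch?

Gbb2

The seventh takes the letter from F down to G.
A minor seventh spans 10 semitones, so from Fbb3 the target pitch is Gbb2.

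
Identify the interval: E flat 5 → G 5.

major 3rd

E to G spans three letter names (E-F-G), so the interval is some kind of third.
The major third spans 4 semitones, and Eb5 to G5 is exactly 4 semitones — so this is a major third.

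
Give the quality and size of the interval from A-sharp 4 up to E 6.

diminished twelfth

A to E spans five letter names (A-B-C-D-E), plus an octave, so the interval is some kind of twelfth.
A perfect twelfth would be 19 semitones; A#4 to E6 is 18, one semitone narrower, so the interval is diminished.
(Equivalently, a compound diminished fifth: a diminished fifth plus an octave.)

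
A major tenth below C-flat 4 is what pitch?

Counting three letter names plus an octave down from C lands on A.
Moving 16 semitones down from Cb4 (the size of a major tenth) reaches Abb2.

A-double-flat 2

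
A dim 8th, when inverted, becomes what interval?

augmented unison

The rule of nine gives the new number: 9 − 8 = 1, so an octave becomes a unison.
And diminished becomes augmented under inversion, so we get an augmented unison.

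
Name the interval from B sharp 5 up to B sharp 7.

perfect fifteenth

B to B is the same letter name, plus 2 octaves — that makes it a fifteenth of some quality.
B#5 to B#7 is 24 semitones, matching the perfect fifteenth exactly, so the quality is perfect.
(Equivalently, a compound perfect octave: a perfect octave plus an octave.)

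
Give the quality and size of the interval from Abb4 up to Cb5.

major third

A to C spans three letter names (A-B-C): a third.
Abb4 to Cb5 is 4 semitones, matching the major third exactly, so the quality is major.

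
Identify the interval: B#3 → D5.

B to D spans three letter names (B-C-D), plus an octave — that makes it a tenth of some quality.
A major tenth would be 16 semitones; B#3 to D5 is 14, two semitones narrower, so the interval is diminished.
(Equivalently, a compound diminished third: a diminished third plus an octave.)

diminished 10th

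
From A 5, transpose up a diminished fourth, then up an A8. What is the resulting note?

A diminished fourth up from A5 is Db6.
Db6 up an augmented octave → D7 (13 semitones).

D 7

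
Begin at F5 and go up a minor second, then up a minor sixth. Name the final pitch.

A minor second up from F5 is Gb5.
Up a minor sixth from Gb5: Ebb6 (8 semitones up).

Ebb6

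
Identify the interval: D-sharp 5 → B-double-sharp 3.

diminished tenth

Descending from D#5 to B##3 is the same interval as ascending B##3 to D#5.
B to D spans three letter names (B-C-D), plus an octave — that makes it a tenth of some quality.
A major tenth would be 16 semitones; B##3 to D#5 is 14, two semitones narrower, so the interval is diminished.
(Equivalently, a compound diminished third: a diminished third plus an octave.)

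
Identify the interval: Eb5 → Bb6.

E to B spans five letter names (E-F-G-A-B), plus an octave — that makes it a twelfth of some quality.
Counting semitones, Eb5→Bb6 is 19, which is the perfect twelfth.
(Equivalently, a compound perfect fifth: a perfect fifth plus an octave.)

P12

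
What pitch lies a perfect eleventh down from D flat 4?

Four letters down from D (plus an octave) reaches A.
A perfect eleventh spans 17 semitones, so from Db4 the target pitch is Ab2.

A flat 2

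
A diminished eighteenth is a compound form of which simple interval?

Each octave removed subtracts seven from the number: 18 − 14 = 4.
That makes a diminished eighteenth a compound diminished fourth — 2 octaves plus a diminished fourth.

diminished fourth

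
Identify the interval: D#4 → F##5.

D to F spans three letter names (D-E-F), plus an octave — that makes it a tenth of some quality.
D#4 to F##5 is 16 semitones, matching the major tenth exactly, so the quality is major.
(Equivalently, a compound major third: a major third plus an octave.)

M10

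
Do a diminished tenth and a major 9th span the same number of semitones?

Yes

Both span 14 semitones: a diminished tenth and a major ninth are the same chromatic distance.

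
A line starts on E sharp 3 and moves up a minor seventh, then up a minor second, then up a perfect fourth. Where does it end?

A 4

A minor seventh up from E#3 is D#4.
A minor second up from D#4 is E4.
Up a perfect fourth from E4: A4 (5 semitones up).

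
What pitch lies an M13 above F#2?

Six letters up from F (plus an octave) reaches D.
A major thirteenth is 21 semitones; 21 semitones up from F#2 gives D#4.

D#4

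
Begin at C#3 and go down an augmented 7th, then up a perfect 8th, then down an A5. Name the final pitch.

Gbb2

An augmented seventh down from C#3 is Db2.
Up a perfect octave from Db2: Db3 (12 semitones up).
An augmented fifth down from Db3 is Gbb2.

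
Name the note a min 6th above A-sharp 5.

Counting six letter names up from A lands on F.
Moving 8 semitones up from A#5 (the size of a minor sixth) reaches F#6.

F-sharp 6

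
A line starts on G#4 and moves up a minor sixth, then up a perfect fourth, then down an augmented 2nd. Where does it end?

G#4 up a minor sixth → E5 (8 semitones).
A perfect fourth up from E5 is A5.
A5 down an augmented second → Gb5 (3 semitones).

Gb5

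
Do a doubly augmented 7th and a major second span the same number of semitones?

No

13 semitones (doubly augmented seventh) vs 2 semitones (major second): not equal.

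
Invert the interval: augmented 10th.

d6

First reduce the compound augmented tenth to its simple form, an augmented third.
Inverted interval numbers add to nine, so a third pairs with a sixth (3 + 6 = 9).
Quality inverts too: augmented becomes diminished. That makes the inversion a diminished sixth.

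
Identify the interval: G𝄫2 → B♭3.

A10

G to B spans three letter names (G-A-B), plus an octave, so the interval is some kind of tenth.
A major tenth would be 16 semitones; Gbb2 to Bb3 is 17, one semitone wider, so the interval is augmented.
(Equivalently, a compound augmented third: an augmented third plus an octave.)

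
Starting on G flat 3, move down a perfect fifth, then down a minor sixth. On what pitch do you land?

Gb3 down a perfect fifth → Cb3 (7 semitones).
Cb3 down a minor sixth → Eb2 (8 semitones).

E flat 2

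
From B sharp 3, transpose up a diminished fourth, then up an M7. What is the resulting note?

D sharp 5

Up a diminished fourth from B#3: E4 (4 semitones up).
A major seventh up from E4 is D#5.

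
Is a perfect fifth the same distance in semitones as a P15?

A perfect fifth spans 7 semitones; a perfect fifteenth spans 24 semitones. They differ by 17.

No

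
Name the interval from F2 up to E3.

major seventh

F to E spans seven letter names (F-G-A-B-C-D-E): a seventh.
Counting semitones, F2→E3 is 11, which is the major seventh.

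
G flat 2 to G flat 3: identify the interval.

perfect octave

G to G is the same letter name, plus an octave, so the interval is some kind of octave.
Gb2 to Gb3 is 12 semitones, matching the perfect octave exactly, so the quality is perfect.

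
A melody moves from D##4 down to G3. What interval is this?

AA5

Descending from D##4 to G3 is the same interval as ascending G3 to D##4.
G to D spans five letter names (G-A-B-C-D), so the interval is some kind of fifth.
The perfect fifth is 7 semitones; here we have 9, two semitones wider: doubly augmented.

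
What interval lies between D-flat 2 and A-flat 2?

D to A spans five letter names (D-E-F-G-A): a fifth.
Counting semitones, Db2→Ab2 is 7, which is the perfect fifth.

perfect 5th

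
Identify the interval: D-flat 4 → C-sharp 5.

D to C spans seven letter names (D-E-F-G-A-B-C) — that makes it a seventh of some quality.
A major seventh would be 11 semitones; Db4 to C#5 is 12, one semitone wider, so the interval is augmented.

augmented 7th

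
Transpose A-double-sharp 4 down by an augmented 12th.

Five letters down from A (plus an octave) reaches D.
An augmented twelfth spans 20 semitones, so from A##4 the target pitch is D#3.

D-sharp 3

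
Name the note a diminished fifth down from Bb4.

E4

Five letter names down from B: E.
A diminished fifth spans 6 semitones, so from Bb4 the target pitch is E4.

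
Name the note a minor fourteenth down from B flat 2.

Seven letters down from B (plus an octave) reaches C.
A minor fourteenth is 22 semitones; 22 semitones down from Bb2 gives C1.

C 1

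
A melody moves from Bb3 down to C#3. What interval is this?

diminished seventh

Descending from Bb3 to C#3 is the same interval as ascending C#3 to Bb3.
C to B spans seven letter names (C-D-E-F-G-A-B): a seventh.
C#3 to Bb3 spans 9 semitones — two semitones narrower than the major seventh (11) — giving a diminished seventh.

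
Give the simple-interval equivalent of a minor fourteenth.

Take out an octave (7 from the number): 14 − 7 = 7.
That makes a minor fourteenth a compound minor seventh — an octave plus a minor seventh.

minor 7th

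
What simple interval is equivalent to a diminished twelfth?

diminished 5th

Take out an octave (7 from the number): 12 − 7 = 5.
That makes a diminished twelfth a compound diminished fifth — an octave plus a diminished fifth.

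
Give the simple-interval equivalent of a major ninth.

Take out an octave (7 from the number): 9 − 7 = 2.
That makes a major ninth a compound major second — an octave plus a major second.

M2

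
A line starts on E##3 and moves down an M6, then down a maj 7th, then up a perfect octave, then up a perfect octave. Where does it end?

A#3

A major sixth down from E##3 is G##2.
A major seventh down from G##2 is A#1.
Up a perfect octave from A#1: A#2 (12 semitones up).
Up a perfect octave from A#2: A#3 (12 semitones up).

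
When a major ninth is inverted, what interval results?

minor seventh

First reduce the compound major ninth to its simple form, a major second.
Inverted interval numbers add to nine, so a second pairs with a seventh (2 + 7 = 9).
And major becomes minor under inversion, so we get a minor seventh.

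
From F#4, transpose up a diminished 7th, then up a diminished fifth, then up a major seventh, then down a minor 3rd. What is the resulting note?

Up a diminished seventh from F#4: Eb5 (9 semitones up).
Eb5 up a diminished fifth → Bbb5 (6 semitones).
A major seventh up from Bbb5 is Ab6.
A minor third down from Ab6 is F6.

F6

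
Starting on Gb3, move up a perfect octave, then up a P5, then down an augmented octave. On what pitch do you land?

Dbb4

Up a perfect octave from Gb3: Gb4 (12 semitones up).
Up a perfect fifth from Gb4: Db5 (7 semitones up).
Db5 down an augmented octave → Dbb4 (13 semitones).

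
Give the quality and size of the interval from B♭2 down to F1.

Descending from Bb2 to F1 is the same interval as ascending F1 to Bb2.
F to B spans four letter names (F-G-A-B), plus an octave — that makes it an eleventh of some quality.
Counting semitones, F1→Bb2 is 17, which is the perfect eleventh.
(Equivalently, a compound perfect fourth: a perfect fourth plus an octave.)

perfect eleventh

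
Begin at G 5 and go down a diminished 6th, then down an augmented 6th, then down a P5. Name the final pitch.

G5 down a diminished sixth → B#4 (7 semitones).
Down an augmented sixth from B#4: D4 (10 semitones down).
Down a perfect fifth from D4: G3 (7 semitones down).

G 3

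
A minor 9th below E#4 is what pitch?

Two letters down from E (plus an octave) reaches D.
Moving 13 semitones down from E#4 (the size of a minor ninth) reaches D##3.

D##3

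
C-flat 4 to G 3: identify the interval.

Descending from Cb4 to G3 is the same interval as ascending G3 to Cb4.
G to C spans four letter names (G-A-B-C) — that makes it a fourth of some quality.
The perfect fourth is 5 semitones; here we have 4, one semitone narrower: diminished.

diminished fourth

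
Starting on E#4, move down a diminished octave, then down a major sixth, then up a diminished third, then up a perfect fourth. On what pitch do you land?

E#4 down a diminished octave → E##3 (11 semitones).
A major sixth down from E##3 is G##2.
Up a diminished third from G##2: B2 (2 semitones up).
Up a perfect fourth from B2: E3 (5 semitones up).

E3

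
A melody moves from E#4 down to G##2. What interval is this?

minor thirteenth

Descending from E#4 to G##2 is the same interval as ascending G##2 to E#4.
G to E spans six letter names (G-A-B-C-D-E), plus an octave, so the interval is some kind of thirteenth.
G##2 to E#4 is 20 semitones, a half step short of the major thirteenth (21), so this is minor.
(Equivalently, a compound minor sixth: a minor sixth plus an octave.)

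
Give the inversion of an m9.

major 7th

First reduce the compound minor ninth to its simple form, a minor second.
Inverted interval numbers add to nine, so a second pairs with a seventh (2 + 7 = 9).
And minor becomes major under inversion, so we get a major seventh.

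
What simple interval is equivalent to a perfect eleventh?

perfect 4th

Each octave removed subtracts seven from the number: 11 − 7 = 4.
That makes a perfect eleventh a compound perfect fourth — an octave plus a perfect fourth.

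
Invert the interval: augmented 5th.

diminished 4th

The rule of nine gives the new number: 9 − 5 = 4, so a fifth becomes a fourth.
The quality also flips — augmented becomes diminished — giving a diminished fourth.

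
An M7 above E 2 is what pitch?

D-sharp 3

The seventh takes the letter from E up to D.
A major seventh is 11 semitones; 11 semitones up from E2 gives D#3.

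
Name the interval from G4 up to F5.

m7

G to F spans seven letter names (G-A-B-C-D-E-F): a seventh.
G4 to F5 is 10 semitones, a half step short of the major seventh (11), so this is minor.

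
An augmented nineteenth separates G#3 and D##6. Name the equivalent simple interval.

Each octave removed subtracts seven from the number: 19 − 14 = 5.
That makes an augmented nineteenth a compound augmented fifth — 2 octaves plus an augmented fifth.

augmented 5th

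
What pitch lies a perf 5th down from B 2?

Five letter names down from B: E.
Moving 7 semitones down from B2 (the size of a perfect fifth) reaches E2.

E 2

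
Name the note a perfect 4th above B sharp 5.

Counting four letter names up from B lands on E.
A perfect fourth spans 5 semitones, so from B#5 the target pitch is E#6.

E sharp 6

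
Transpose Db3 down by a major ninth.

Counting two letter names plus an octave down from D lands on C.
Moving 14 semitones down from Db3 (the size of a major ninth) reaches Cb2.

Cb2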